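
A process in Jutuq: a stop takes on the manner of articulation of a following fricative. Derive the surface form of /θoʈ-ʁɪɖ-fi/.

[θoʂʁɪʐfi]

The rule targets /ʈ/ (voiceless retroflex stop), which sits before the trigger /ʁ/ (fricative).
The voiceless retroflex fricative is [ʂ], so /ʈ/ → [ʂ].
The same rule applies at the second boundary: /ɖ/ → [ʐ] next to /f/.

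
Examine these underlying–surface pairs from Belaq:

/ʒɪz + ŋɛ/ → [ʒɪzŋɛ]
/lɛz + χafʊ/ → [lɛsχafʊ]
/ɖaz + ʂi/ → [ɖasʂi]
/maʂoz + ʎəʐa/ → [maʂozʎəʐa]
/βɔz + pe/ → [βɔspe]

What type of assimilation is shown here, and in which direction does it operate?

regressive voicing assimilation

Comparing underlying and surface forms, /z/ → [s] is the alternation; the neighbouring /χ/ is constant.
/z/ is voiced while /χ/ is voiceless; the output [s] is voiceless, matching the trigger — so the feature that spreads is voicing.
Place and manner are unchanged, so the assimilation is partial, not total.
The same holds elsewhere in the data: /z/ → [s] before /ʂ/ (voiced → voiceless, matching voiceless); /z/ → [s] before /p/ (voiced → voiceless, matching voiceless) — only voicing changes, and always toward the following segment.
No alternation appears in [ʒɪzŋɛ], [maʂozʎəʐa]: there the adjacent consonants already agree in voicing (/z/ and /ŋ/ are both voiced; /z/ and /ʎ/ are both voiced), so these forms are consistent with the same rule.
The trigger is the following segment, so the direction is regressive (anticipatory).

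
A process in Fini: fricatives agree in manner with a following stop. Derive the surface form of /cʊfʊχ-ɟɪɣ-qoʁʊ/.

[cʊfʊqɟɪgqoʁʊ]

The rule targets /χ/ (voiceless uvular fricative), which sits before the trigger /ɟ/ (stop).
A voiceless uvular stop is [q], so the surface segment is [q].
The same rule applies at the second boundary: /ɣ/ → [g] next to /q/.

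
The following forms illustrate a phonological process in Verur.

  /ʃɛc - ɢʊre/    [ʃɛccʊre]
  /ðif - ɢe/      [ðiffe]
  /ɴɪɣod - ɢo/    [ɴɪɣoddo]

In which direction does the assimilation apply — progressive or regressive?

progressive

The segment that alternates is /ɢ/, which surfaces as [c] when adjacent to /c/.
The output [c] is identical to the trigger /c/ — every feature (place, manner, voicing) has been copied — so this is total assimilation.
The other forms behave the same way: /ɢ/ → [f] after /f/; /ɢ/ → [d] after /d/ — in each case the output is a copy of the preceding consonant.
Since the segment that changes follows the conditioning segment, the assimilation is progressive.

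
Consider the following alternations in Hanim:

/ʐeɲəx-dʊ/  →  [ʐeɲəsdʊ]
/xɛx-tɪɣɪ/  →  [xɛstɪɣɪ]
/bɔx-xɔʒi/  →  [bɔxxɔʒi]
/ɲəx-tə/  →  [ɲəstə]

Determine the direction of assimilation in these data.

regressive

Underlying /x/ is realised as [s] next to /d/; /d/ itself does not change.
The change velar → alveolar matches the place of the following /d/, identifying this as place assimilation.
The same holds elsewhere in the data: /x/ → [s] before /t/ (velar → alveolar, matching alveolar) — only place changes, and always toward the following segment.
No alternation appears in [bɔxxɔʒi]: there the adjacent consonants already agree in place (/x/ and /x/ are both velar), so this form is consistent with the same rule.
The trigger is the following segment, so the direction is regressive (anticipatory).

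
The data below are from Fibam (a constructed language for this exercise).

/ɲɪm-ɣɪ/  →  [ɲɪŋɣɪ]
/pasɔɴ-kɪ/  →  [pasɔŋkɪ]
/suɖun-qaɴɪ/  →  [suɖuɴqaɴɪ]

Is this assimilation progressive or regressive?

The segment that alternates is /m/, which surfaces as [ŋ] when adjacent to /ɣ/.
The change bilabial → velar matches the place of the following /ɣ/, identifying this as place assimilation.
Checking the remaining alternations: /ɴ/ → [ŋ] before /k/ (uvular → velar, matching velar); /n/ → [ɴ] before /q/ (alveolar → uvular, matching uvular) — only place changes, and always toward the following segment.
The trigger is the following segment, so the direction is regressive (anticipatory).

regressive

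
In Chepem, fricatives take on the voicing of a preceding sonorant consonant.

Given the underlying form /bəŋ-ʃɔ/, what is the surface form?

The rule targets /ʃ/ (voiceless postalveolar fricative), which sits after the trigger /ŋ/ (voiced).
Changing only its voicing to voiced gives [ʒ] — the voiced postalveolar fricative.

[bəŋʒɔ]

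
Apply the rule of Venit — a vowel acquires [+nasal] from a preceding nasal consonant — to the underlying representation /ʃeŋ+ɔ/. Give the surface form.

The vowel /ɔ/ is adjacent to the preceding nasal /ŋ/, so it acquires [+nasal] and surfaces as [ɔ̃].

[ʃeŋɔ̃]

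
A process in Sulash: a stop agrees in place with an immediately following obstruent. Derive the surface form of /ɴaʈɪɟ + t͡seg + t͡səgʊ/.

/ɟ/ is a voiced palatal stop. The following trigger /t͡s/ is alveolar, so /ɟ/ must become alveolar as well.
A voiced alveolar stop is [d], so the surface segment is [d].
At the second juncture, /g/ likewise becomes [d] adjacent to /t͡s/.

[ɴaʈɪdt͡sedt͡səgʊ]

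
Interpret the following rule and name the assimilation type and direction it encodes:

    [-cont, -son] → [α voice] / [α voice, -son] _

progressive voicing assimilation

The shared variable α links the value of [voice] on the target to the same value on the neighbouring segment, so voicing is the feature that assimilates.
The conditioning segment sits to the left of the focus bar, meaning the trigger precedes the segment that changes — progressive assimilation.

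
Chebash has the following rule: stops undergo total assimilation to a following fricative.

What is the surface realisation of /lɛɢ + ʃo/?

/ɢ/ is the segment targeted by the rule; it sits immediately before /ʃ/, so it assimilates completely and surfaces as [ʃ].

[lɛʃʃo]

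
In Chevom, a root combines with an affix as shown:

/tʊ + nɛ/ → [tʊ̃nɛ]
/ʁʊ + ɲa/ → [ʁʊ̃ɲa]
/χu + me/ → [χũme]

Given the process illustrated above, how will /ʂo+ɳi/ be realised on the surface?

[ʂõɳi]

The data show regressive nasality assimilation (vowel nasalisation): /ʊ/ → [ʊ̃] before /n/; /ʊ/ → [ʊ̃] before /ɲ/; /u/ → [ũ] before /m/ — a vowel is nasalised by an immediately following nasal consonant.
/o/ sits next to the nasal /ɳ/ and is therefore nasalised to [õ].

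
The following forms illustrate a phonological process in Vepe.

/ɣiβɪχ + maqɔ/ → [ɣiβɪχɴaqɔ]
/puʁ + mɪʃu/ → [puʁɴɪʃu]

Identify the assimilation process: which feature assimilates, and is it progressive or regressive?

The segment that alternates is /m/, which surfaces as [ɴ] when adjacent to /χ/.
/m/ is bilabial while /χ/ is uvular; the output [ɴ] is uvular, matching the trigger — so the feature that spreads is place.
Manner and voice are unchanged, so the assimilation is partial, not total.
Checking the remaining alternation: /m/ → [ɴ] after /ʁ/ (bilabial → uvular, matching uvular) — only place changes, and always toward the preceding segment.
The trigger is the preceding segment, so the direction is progressive (perseverative).

progressive place assimilation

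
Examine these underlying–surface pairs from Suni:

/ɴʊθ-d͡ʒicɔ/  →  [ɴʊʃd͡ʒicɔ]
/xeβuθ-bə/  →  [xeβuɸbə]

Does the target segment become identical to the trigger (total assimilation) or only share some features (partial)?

Comparing underlying and surface forms, /θ/ → [ʃ] is the alternation; the neighbouring /d͡ʒ/ is constant.
The change dental → postalveolar matches the place of the following /d͡ʒ/, identifying this as place assimilation.
Manner and voice are unchanged, so the assimilation is partial, not total.
Checking the remaining alternation: /θ/ → [ɸ] before /b/ (dental → bilabial, matching bilabial) — only place changes, and always toward the following segment.

partial assimilation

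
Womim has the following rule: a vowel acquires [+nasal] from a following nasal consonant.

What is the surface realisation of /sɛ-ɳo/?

[sɛ̃ɳo]

The vowel /ɛ/ is adjacent to the following nasal /ɳ/, so it acquires [+nasal] and surfaces as [ɛ̃].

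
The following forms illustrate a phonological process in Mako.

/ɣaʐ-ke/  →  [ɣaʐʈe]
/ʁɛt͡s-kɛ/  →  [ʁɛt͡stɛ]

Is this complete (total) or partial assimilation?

partial assimilation

Underlying /k/ is realised as [ʈ] next to /ʐ/; /ʐ/ itself does not change.
/k/ is velar while /ʐ/ is retroflex; the output [ʈ] is retroflex, matching the trigger — so the feature that spreads is place.
Manner and voice are unchanged, so the assimilation is partial, not total.
The same holds elsewhere in the data: /k/ → [t] after /t͡s/ (velar → alveolar, matching alveolar) — only place changes, and always toward the preceding segment.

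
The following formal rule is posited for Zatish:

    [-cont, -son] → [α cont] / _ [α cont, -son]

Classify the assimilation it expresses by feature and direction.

regressive manner assimilation

The shared variable α links the value of [cont] on the target to that of the neighbouring obstruent. [cont] distinguishes stops from fricatives — a manner-of-articulation feature — so this is manner assimilation.
The conditioning segment sits to the right of the focus bar, meaning the trigger follows the segment that changes — regressive assimilation.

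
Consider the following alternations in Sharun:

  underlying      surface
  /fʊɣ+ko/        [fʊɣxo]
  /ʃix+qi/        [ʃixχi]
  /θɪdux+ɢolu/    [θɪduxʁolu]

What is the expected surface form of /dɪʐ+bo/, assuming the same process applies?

[dɪʐβo]

The data show progressive manner assimilation: /k/ → [x] after /ɣ/; /q/ → [χ] after /x/; /ɢ/ → [ʁ] after /x/. In each pair only manner changes, matching the preceding consonant, while place and voice stay constant.
The rule targets /b/ (voiced bilabial stop), which sits after the trigger /ʐ/ (fricative).
The voiced bilabial fricative is [β], so /b/ → [β].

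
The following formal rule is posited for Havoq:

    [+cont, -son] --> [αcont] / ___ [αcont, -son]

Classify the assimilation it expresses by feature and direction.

The shared variable α links the value of [cont] on the target to that of the neighbouring obstruent. [cont] distinguishes stops from fricatives — a manner-of-articulation feature — so this is manner assimilation.
Since the environment is written after the underscore, the trigger follows the target; the direction is regressive.

regressive manner assimilation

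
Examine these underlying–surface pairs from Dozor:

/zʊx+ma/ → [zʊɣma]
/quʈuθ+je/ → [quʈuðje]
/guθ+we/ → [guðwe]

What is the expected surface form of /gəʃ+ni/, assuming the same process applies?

The data show regressive voicing assimilation: /x/ → [ɣ] before /m/; /θ/ → [ð] before /j/; /θ/ → [ð] before /w/. In each pair only voicing changes, matching the following consonant, while place and manner stay constant.
/ʃ/ is a voiceless postalveolar fricative. The following trigger /n/ is voiced, so /ʃ/ must become voiced as well.
A voiced postalveolar fricative is [ʒ], so the surface segment is [ʒ].

[gəʒni]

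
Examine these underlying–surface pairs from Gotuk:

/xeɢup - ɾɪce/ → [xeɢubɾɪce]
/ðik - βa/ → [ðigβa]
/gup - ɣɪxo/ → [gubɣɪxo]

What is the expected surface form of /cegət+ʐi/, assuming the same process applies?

[cegədʐi]

The data show regressive voicing assimilation: /p/ → [b] before /ɾ/; /k/ → [g] before /β/; /p/ → [b] before /ɣ/. In each pair only voicing changes, matching the following consonant, while place and manner stay constant.
The rule targets /t/ (voiceless alveolar stop), which sits before the trigger /ʐ/ (voiced).
Changing only its voicing to voiced gives [d] — the voiced alveolar stop.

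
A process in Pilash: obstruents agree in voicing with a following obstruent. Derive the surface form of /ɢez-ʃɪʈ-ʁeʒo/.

[ɢesʃɪɖʁeʒo]

/z/ is a voiced alveolar fricative. The following trigger /ʃ/ is voiceless, so /z/ must become voiceless as well.
The voiceless alveolar fricative is [s], so /z/ → [s].
The same rule applies at the second boundary: /ʈ/ → [ɖ] next to /ʁ/.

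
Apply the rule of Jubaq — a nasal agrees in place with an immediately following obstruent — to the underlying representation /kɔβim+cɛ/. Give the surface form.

[kɔβiɲcɛ]

/m/ is a voiced bilabial nasal. The following trigger /c/ is palatal, so /m/ must become palatal as well.
Changing only its place to palatal gives [ɲ] — the voiced palatal nasal.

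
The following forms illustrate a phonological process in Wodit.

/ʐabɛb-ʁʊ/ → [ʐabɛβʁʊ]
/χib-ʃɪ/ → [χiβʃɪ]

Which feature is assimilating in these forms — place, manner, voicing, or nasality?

manner

Underlying /b/ is realised as [β] next to /ʁ/; /ʁ/ itself does not change.
/b/ is a stop while /ʁ/ is a fricative; the output [β] is a fricative, matching the trigger — so the feature that spreads is manner.
The same holds elsewhere in the data: /b/ → [β] before /ʃ/ (stop → fricative, matching a fricative) — only manner changes, and always toward the following segment.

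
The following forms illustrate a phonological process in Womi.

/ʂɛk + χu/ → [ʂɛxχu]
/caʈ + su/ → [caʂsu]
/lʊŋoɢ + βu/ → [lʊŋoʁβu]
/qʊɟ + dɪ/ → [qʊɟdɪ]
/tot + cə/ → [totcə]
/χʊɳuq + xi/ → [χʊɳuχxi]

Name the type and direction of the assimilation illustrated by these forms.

regressive manner assimilation

The segment that alternates is /k/, which surfaces as [x] when adjacent to /χ/.
The change stop → fricative matches the manner of the following /χ/, identifying this as manner assimilation.
Place and voice are unchanged, so the assimilation is partial, not total.
The same holds elsewhere in the data: /ʈ/ → [ʂ] before /s/ (stop → fricative, matching a fricative); /ɢ/ → [ʁ] before /β/ (stop → fricative, matching a fricative); /q/ → [χ] before /x/ (stop → fricative, matching a fricative) — only manner changes, and always toward the following segment.
Nothing changes in [qʊɟdɪ], [totcə]: there the adjacent consonants already agree in manner (/ɟ/ and /d/ are both stops; /t/ and /c/ are both stops), so these forms are consistent with the same rule.
The trigger is the following segment, so the direction is regressive (anticipatory).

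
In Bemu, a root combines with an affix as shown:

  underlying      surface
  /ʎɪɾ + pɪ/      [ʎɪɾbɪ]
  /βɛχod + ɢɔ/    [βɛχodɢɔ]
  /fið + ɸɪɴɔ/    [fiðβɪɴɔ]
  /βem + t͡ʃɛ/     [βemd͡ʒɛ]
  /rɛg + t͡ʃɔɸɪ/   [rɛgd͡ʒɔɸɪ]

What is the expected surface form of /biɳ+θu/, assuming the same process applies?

The data show progressive voicing assimilation: /p/ → [b] after /ɾ/; /ɸ/ → [β] after /ð/; /t͡ʃ/ → [d͡ʒ] after /m/; /t͡ʃ/ → [d͡ʒ] after /g/. In each pair only voicing changes, matching the preceding consonant, while place and manner stay constant.
No alternation appears in [βɛχodɢɔ]: there the adjacent consonants already agree in voicing (/ɢ/ and /d/ are both voiced), so this form is consistent with the same rule.
/θ/ is a voiceless dental fricative. The preceding trigger /ɳ/ is voiced, so /θ/ must become voiced as well.
The voiced dental fricative is [ð], so /θ/ → [ð].

[biɳðu]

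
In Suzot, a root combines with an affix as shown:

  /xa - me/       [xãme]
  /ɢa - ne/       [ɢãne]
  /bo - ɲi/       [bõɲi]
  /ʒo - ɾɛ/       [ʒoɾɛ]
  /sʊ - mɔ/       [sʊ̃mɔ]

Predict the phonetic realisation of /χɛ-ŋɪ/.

[χɛ̃ŋɪ]

The data show regressive nasality assimilation (vowel nasalisation): /a/ → [ã] before /m/; /a/ → [ã] before /n/; /o/ → [õ] before /ɲ/; /ʊ/ → [ʊ̃] before /m/ — a vowel is nasalised by an immediately following nasal consonant.
No change occurs in [ʒoɾɛ] because the vowel at the boundary is adjacent to an oral consonant, not a nasal (/o/ next to /ɾ/).
The vowel /ɛ/ is adjacent to the following nasal /ŋ/, so it acquires [+nasal] and surfaces as [ɛ̃].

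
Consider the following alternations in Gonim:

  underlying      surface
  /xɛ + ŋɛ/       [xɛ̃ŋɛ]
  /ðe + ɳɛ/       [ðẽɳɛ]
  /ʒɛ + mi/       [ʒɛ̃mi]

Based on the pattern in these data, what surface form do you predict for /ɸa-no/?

The data show regressive nasality assimilation (vowel nasalisation): /ɛ/ → [ɛ̃] before /ŋ/; /e/ → [ẽ] before /ɳ/; /ɛ/ → [ɛ̃] before /m/ — a vowel is nasalised by an immediately following nasal consonant.
/a/ sits next to the nasal /n/ and is therefore nasalised to [ã].

[ɸãno]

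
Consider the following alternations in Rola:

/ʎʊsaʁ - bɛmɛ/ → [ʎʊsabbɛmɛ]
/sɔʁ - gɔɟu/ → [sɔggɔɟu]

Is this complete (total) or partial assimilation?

total assimilation

Underlying /ʁ/ is realised as [b] next to /b/; /b/ itself does not change.
The output [b] is identical to the trigger /b/ — every feature (place, manner, voicing) has been copied — so this is total assimilation.
The remaining alternation confirms this: /ʁ/ → [g] before /g/ — in each case the output is a copy of the following consonant.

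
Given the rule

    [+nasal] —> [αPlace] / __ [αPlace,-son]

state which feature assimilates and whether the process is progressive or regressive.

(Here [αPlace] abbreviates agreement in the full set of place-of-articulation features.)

regressive place assimilation

The shared variable α links the value of the place features (abbreviated [Place]) on the target to the same value on the neighbouring segment, so place is the feature that assimilates.
The conditioning segment sits to the right of the focus bar, meaning the trigger follows the segment that changes — regressive assimilation.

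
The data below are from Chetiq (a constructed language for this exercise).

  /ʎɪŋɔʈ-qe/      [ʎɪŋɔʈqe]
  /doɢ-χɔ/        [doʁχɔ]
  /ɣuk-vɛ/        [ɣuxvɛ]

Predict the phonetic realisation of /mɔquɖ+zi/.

The data show regressive manner assimilation: /ɢ/ → [ʁ] before /χ/; /k/ → [x] before /v/. In each pair only manner changes, matching the following consonant, while place and voice stay constant.
No alternation appears in [ʎɪŋɔʈqe]: there the adjacent consonants already agree in manner (/ʈ/ and /q/ are both stops), so this form is consistent with the same rule.
The rule targets /ɖ/ (voiced retroflex stop), which sits before the trigger /z/ (fricative).
The voiced retroflex fricative is [ʐ], so /ɖ/ → [ʐ].

[mɔquʐzi]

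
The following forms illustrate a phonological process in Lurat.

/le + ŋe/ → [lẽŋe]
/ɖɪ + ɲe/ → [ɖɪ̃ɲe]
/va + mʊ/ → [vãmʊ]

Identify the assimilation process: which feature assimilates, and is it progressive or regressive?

regressive nasality assimilation (vowel nasalisation)

The vowel /e/ surfaces as nasalised [ẽ] next to the following nasal /ŋ/ — it has acquired the [+nasal] feature of its neighbour.
The other forms show the same pattern: /ɪ/ → [ɪ̃] before /ɲ/; /a/ → [ã] before /m/ — each time a vowel is nasalised next to a following nasal.
Because the conditioning nasal is to the right of the vowel that changes, the process is regressive (anticipatory).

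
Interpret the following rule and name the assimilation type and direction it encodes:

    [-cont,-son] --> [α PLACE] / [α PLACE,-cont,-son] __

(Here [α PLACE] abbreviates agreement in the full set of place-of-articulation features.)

progressive place assimilation

The rule copies the place features (abbreviated [PLACE]) from the environment onto the target, so the assimilating feature is place.
The conditioning segment sits to the left of the focus bar, meaning the trigger precedes the segment that changes — progressive assimilation.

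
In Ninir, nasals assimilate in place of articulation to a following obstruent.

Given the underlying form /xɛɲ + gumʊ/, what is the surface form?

[xɛŋgumʊ]

/ɲ/ is a voiced palatal nasal. The following trigger /g/ is velar, so /ɲ/ must become velar as well.
The voiced velar nasal is [ŋ], so /ɲ/ → [ŋ].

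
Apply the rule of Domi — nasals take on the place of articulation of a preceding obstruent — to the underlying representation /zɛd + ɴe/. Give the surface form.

The rule targets /ɴ/ (voiced uvular nasal), which sits after the trigger /d/ (alveolar).
The voiced alveolar nasal is [n], so /ɴ/ → [n].

[zɛdne]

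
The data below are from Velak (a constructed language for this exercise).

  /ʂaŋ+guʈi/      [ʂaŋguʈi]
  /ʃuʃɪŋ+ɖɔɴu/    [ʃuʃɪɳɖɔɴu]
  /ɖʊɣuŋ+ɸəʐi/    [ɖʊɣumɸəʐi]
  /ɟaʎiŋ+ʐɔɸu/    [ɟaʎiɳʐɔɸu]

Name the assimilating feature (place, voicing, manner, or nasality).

place

Comparing underlying and surface forms, /ŋ/ → [ɳ] is the alternation; the neighbouring /ɖ/ is constant.
The change velar → retroflex matches the place of the following /ɖ/, identifying this as place assimilation.
The same holds elsewhere in the data: /ŋ/ → [m] before /ɸ/ (velar → bilabial, matching bilabial); /ŋ/ → [ɳ] before /ʐ/ (velar → retroflex, matching retroflex) — only place changes, and always toward the following segment.
Nothing changes in [ʂaŋguʈi]: there the adjacent consonants already agree in place (/ŋ/ and /g/ are both velar), so this form is consistent with the same rule.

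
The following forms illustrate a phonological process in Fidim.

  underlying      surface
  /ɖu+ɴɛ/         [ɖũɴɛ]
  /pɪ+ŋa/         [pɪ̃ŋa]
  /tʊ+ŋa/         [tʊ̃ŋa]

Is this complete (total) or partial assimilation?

The vowel /u/ surfaces as nasalised [ũ] next to the following nasal /ɴ/ — it has acquired the [+nasal] feature of its neighbour.
The other forms show the same pattern: /ɪ/ → [ɪ̃] before /ŋ/; /ʊ/ → [ʊ̃] before /ŋ/ — each time a vowel is nasalised next to a following nasal.

partial assimilation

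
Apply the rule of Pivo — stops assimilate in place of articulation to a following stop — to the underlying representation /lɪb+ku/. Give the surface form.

[lɪgku]

The rule targets /b/ (voiced bilabial stop), which sits before the trigger /k/ (velar).
The voiced velar stop is [g], so /b/ → [g].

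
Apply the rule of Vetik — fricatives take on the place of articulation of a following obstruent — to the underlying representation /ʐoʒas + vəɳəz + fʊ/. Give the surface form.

The rule targets /s/ (voiceless alveolar fricative), which sits before the trigger /v/ (labiodental).
A voiceless labiodental fricative is [f], so the surface segment is [f].
The same rule applies at the second boundary: /z/ → [v] next to /f/.

[ʐoʒafvəɳəvfʊ]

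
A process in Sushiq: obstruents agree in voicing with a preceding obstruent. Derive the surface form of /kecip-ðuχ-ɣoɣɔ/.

The rule targets /ð/ (voiced dental fricative), which sits after the trigger /p/ (voiceless).
A voiceless dental fricative is [θ], so the surface segment is [θ].
At the second juncture, /ɣ/ likewise becomes [x] adjacent to /χ/.

[kecipθuχxoɣɔ]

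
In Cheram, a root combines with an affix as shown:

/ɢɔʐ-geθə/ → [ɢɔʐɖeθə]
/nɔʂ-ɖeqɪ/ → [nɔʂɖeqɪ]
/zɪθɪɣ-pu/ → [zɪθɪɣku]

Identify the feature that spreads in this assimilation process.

place

Underlying /g/ is realised as [ɖ] next to /ʐ/; /ʐ/ itself does not change.
The change velar → retroflex matches the place of the preceding /ʐ/, identifying this as place assimilation.
Checking the remaining alternation: /p/ → [k] after /ɣ/ (bilabial → velar, matching velar) — only place changes, and always toward the preceding segment.
No alternation appears in [nɔʂɖeqɪ]: there the adjacent consonants already agree in place (/ɖ/ and /ʂ/ are both retroflex), so this form is consistent with the same rule.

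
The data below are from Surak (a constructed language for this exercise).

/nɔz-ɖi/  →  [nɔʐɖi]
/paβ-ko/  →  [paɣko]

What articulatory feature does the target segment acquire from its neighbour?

place

Comparing underlying and surface forms, /z/ → [ʐ] is the alternation; the neighbouring /ɖ/ is constant.
The change alveolar → retroflex matches the place of the following /ɖ/, identifying this as place assimilation.
The same holds elsewhere in the data: /β/ → [ɣ] before /k/ (bilabial → velar, matching velar) — only place changes, and always toward the following segment.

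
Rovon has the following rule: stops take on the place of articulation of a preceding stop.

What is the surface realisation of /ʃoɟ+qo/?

[ʃoɟco]

/q/ is a voiceless uvular stop. The preceding trigger /ɟ/ is palatal, so /q/ must become palatal as well.
A voiceless palatal stop is [c], so the surface segment is [c].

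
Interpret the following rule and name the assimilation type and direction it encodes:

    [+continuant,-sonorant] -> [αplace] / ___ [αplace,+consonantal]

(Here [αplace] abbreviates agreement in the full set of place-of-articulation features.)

The rule copies the place features (abbreviated [place]) from the environment onto the target, so the assimilating feature is place.
The conditioning segment sits to the right of the focus bar, meaning the trigger follows the segment that changes — regressive assimilation.

regressive place assimilation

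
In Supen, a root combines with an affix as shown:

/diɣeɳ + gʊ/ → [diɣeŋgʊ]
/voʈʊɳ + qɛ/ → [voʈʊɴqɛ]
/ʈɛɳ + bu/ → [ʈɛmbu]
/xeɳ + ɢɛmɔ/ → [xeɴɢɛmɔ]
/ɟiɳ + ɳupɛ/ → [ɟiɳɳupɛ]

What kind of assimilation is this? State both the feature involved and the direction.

regressive place assimilation

The segment that alternates is /ɳ/, which surfaces as [ŋ] when adjacent to /g/.
/ɳ/ is retroflex while /g/ is velar; the output [ŋ] is velar, matching the trigger — so the feature that spreads is place.
Manner and voice are unchanged, so the assimilation is partial, not total.
Checking the remaining alternations: /ɳ/ → [ɴ] before /q/ (retroflex → uvular, matching uvular); /ɳ/ → [m] before /b/ (retroflex → bilabial, matching bilabial); /ɳ/ → [ɴ] before /ɢ/ (retroflex → uvular, matching uvular) — only place changes, and always toward the following segment.
Nothing changes in [ɟiɳɳupɛ]: there the adjacent consonants already agree in place (/ɳ/ and /ɳ/ are both retroflex), so this form is consistent with the same rule.
The trigger is the following segment, so the direction is regressive (anticipatory).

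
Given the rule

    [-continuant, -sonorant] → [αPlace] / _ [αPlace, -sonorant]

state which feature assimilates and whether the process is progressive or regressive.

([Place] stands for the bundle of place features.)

regressive place assimilation

The rule copies the place features (abbreviated [Place]) from the environment onto the target, so the assimilating feature is place.
The conditioning segment sits to the right of the focus bar, meaning the trigger follows the segment that changes — regressive assimilation.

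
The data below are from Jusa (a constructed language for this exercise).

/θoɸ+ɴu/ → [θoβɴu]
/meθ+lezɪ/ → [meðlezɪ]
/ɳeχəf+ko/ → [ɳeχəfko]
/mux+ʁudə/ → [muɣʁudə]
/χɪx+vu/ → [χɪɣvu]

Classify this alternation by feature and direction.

The segment that alternates is /ɸ/, which surfaces as [β] when adjacent to /ɴ/.
/ɸ/ is voiceless while /ɴ/ is voiced; the output [β] is voiced, matching the trigger — so the feature that spreads is voicing.
Place and manner are unchanged, so the assimilation is partial, not total.
The same holds elsewhere in the data: /θ/ → [ð] before /l/ (voiceless → voiced, matching voiced); /x/ → [ɣ] before /ʁ/ (voiceless → voiced, matching voiced); /x/ → [ɣ] before /v/ (voiceless → voiced, matching voiced) — only voicing changes, and always toward the following segment.
No alternation appears in [ɳeχəfko]: there the adjacent consonants already agree in voicing (/f/ and /k/ are both voiceless), so this form is consistent with the same rule.
Since the segment that changes precedes the conditioning segment, the assimilation is regressive.

regressive voicing assimilation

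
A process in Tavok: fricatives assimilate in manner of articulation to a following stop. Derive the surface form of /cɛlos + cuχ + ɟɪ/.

[cɛlotcuqɟɪ]

The rule targets /s/ (voiceless alveolar fricative), which sits before the trigger /c/ (stop).
The voiceless alveolar stop is [t], so /s/ → [t].
The same rule applies at the second boundary: /χ/ → [q] next to /ɟ/.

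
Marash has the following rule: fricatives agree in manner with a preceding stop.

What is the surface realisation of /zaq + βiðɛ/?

/β/ is a voiced bilabial fricative. The preceding trigger /q/ is a stop, so /β/ must become a stop as well.
A voiced bilabial stop is [b], so the surface segment is [b].

[zaqbiðɛ]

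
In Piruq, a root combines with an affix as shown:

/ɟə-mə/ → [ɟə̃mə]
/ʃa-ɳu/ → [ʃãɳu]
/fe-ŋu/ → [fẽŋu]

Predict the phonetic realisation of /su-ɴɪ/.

[sũɴɪ]

The data show regressive nasality assimilation (vowel nasalisation): /ə/ → [ə̃] before /m/; /a/ → [ã] before /ɳ/; /e/ → [ẽ] before /ŋ/ — a vowel is nasalised by an immediately following nasal consonant.
The vowel /u/ is adjacent to the following nasal /ɴ/, so it acquires [+nasal] and surfaces as [ũ].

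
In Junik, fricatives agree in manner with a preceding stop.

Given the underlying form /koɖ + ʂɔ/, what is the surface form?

/ʂ/ is a voiceless retroflex fricative. The preceding trigger /ɖ/ is a stop, so /ʂ/ must become a stop as well.
The voiceless retroflex stop is [ʈ], so /ʂ/ → [ʈ].

[koɖʈɔ]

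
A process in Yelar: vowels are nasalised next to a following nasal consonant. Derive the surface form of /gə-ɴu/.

[gə̃ɴu]

The vowel /ə/ is adjacent to the following nasal /ɴ/, so it acquires [+nasal] and surfaces as [ə̃].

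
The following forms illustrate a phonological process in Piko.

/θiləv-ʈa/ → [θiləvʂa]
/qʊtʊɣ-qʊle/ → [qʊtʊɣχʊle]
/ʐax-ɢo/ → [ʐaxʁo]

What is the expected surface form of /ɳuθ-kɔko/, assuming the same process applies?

The data show progressive manner assimilation: /ʈ/ → [ʂ] after /v/; /q/ → [χ] after /ɣ/; /ɢ/ → [ʁ] after /x/. In each pair only manner changes, matching the preceding consonant, while place and voice stay constant.
/k/ is a voiceless velar stop. The preceding trigger /θ/ is a fricative, so /k/ must become a fricative as well.
The voiceless velar fricative is [x], so /k/ → [x].

[ɳuθxɔko]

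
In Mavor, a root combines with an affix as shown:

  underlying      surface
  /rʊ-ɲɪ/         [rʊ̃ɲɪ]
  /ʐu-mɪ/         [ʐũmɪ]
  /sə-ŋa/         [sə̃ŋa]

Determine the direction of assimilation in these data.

The vowel /ʊ/ surfaces as nasalised [ʊ̃] next to the following nasal /ɲ/ — it has acquired the [+nasal] feature of its neighbour.
Likewise in the remaining data: /u/ → [ũ] before /m/; /ə/ → [ə̃] before /ŋ/ — each time a vowel is nasalised next to a following nasal.
Because the conditioning nasal is to the right of the vowel that changes, the process is regressive (anticipatory).

regressive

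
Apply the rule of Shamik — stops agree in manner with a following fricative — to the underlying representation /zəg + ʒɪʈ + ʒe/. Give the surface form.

/g/ is a voiced velar stop. The following trigger /ʒ/ is a fricative, so /g/ must become a fricative as well.
A voiced velar fricative is [ɣ], so the surface segment is [ɣ].
At the second juncture, /ʈ/ likewise becomes [ʂ] adjacent to /ʒ/.

[zəɣʒɪʂʒe]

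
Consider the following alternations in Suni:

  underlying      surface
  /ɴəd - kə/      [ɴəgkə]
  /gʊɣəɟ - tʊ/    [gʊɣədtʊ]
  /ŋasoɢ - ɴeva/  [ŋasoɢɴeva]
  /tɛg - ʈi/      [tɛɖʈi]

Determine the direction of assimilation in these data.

regressive

Comparing underlying and surface forms, /d/ → [g] is the alternation; the neighbouring /k/ is constant.
/d/ is alveolar while /k/ is velar; the output [g] is velar, matching the trigger — so the feature that spreads is place.
Checking the remaining alternations: /ɟ/ → [d] before /t/ (palatal → alveolar, matching alveolar); /g/ → [ɖ] before /ʈ/ (velar → retroflex, matching retroflex) — only place changes, and always toward the following segment.
Nothing changes in [ŋasoɢɴeva]: there the adjacent consonants already agree in place (/ɢ/ and /ɴ/ are both uvular), so this form is consistent with the same rule.
The trigger is the following segment, so the direction is regressive (anticipatory).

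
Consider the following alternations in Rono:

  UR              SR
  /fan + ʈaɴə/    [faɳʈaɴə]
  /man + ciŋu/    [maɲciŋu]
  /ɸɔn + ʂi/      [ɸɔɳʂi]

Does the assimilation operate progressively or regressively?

regressive

The segment that alternates is /n/, which surfaces as [ɳ] when adjacent to /ʈ/.
The change alveolar → retroflex matches the place of the following /ʈ/, identifying this as place assimilation.
The other alternating forms pattern the same way: /n/ → [ɲ] before /c/ (alveolar → palatal, matching palatal); /n/ → [ɳ] before /ʂ/ (alveolar → retroflex, matching retroflex) — only place changes, and always toward the following segment.
Since the segment that changes precedes the conditioning segment, the assimilation is regressive.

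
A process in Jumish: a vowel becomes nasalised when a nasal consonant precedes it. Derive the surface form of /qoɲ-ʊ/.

The vowel /ʊ/ is adjacent to the preceding nasal /ɲ/, so it acquires [+nasal] and surfaces as [ʊ̃].

[qoɲʊ̃]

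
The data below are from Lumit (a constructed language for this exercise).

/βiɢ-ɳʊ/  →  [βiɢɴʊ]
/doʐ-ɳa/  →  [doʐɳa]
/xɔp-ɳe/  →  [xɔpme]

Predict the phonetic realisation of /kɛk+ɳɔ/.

The data show progressive place assimilation: /ɳ/ → [ɴ] after /ɢ/; /ɳ/ → [m] after /p/. In each pair only place changes, matching the preceding consonant, while manner and voice stay constant.
Nothing changes in [doʐɳa]: there the adjacent consonants already agree in place (/ɳ/ and /ʐ/ are both retroflex), so this form is consistent with the same rule.
/ɳ/ is a voiced retroflex nasal. The preceding trigger /k/ is velar, so /ɳ/ must become velar as well.
The voiced velar nasal is [ŋ], so /ɳ/ → [ŋ].

[kɛkŋɔ]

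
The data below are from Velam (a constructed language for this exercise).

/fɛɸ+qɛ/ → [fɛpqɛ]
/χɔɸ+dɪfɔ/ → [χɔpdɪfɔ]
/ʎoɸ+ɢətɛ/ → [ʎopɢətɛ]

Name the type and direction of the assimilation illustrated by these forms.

Comparing underlying and surface forms, /ɸ/ → [p] is the alternation; the neighbouring /q/ is constant.
/ɸ/ is a fricative while /q/ is a stop; the output [p] is a stop, matching the trigger — so the feature that spreads is manner.
Place and voice are unchanged, so the assimilation is partial, not total.
The other alternating forms pattern the same way: /ɸ/ → [p] before /d/ (fricative → stop, matching a stop); /ɸ/ → [p] before /ɢ/ (fricative → stop, matching a stop) — only manner changes, and always toward the following segment.
The trigger is the following segment, so the direction is regressive (anticipatory).

regressive manner assimilation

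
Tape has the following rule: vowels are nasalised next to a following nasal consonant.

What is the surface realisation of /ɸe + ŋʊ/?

[ɸẽŋʊ]

The vowel /e/ is adjacent to the following nasal /ŋ/, so it acquires [+nasal] and surfaces as [ẽ].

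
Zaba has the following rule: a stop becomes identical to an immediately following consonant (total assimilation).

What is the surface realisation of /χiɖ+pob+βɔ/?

/ɖ/ is the segment targeted by the rule; it sits immediately before /p/, so it assimilates completely and surfaces as [p].
The same rule applies at the second boundary: /b/ → [β] next to /β/.

[χippoββɔ]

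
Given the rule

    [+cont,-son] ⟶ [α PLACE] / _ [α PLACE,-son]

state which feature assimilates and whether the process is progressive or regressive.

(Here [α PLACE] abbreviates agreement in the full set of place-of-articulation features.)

The rule copies the place features (abbreviated [PLACE]) from the environment onto the target, so the assimilating feature is place.
Since the environment is written after the underscore, the trigger follows the target; the direction is regressive.

regressive place assimilation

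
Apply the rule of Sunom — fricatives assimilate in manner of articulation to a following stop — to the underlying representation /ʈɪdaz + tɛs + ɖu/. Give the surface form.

[ʈɪdadtɛtɖu]

The rule targets /z/ (voiced alveolar fricative), which sits before the trigger /t/ (stop).
Changing only its manner to stop gives [d] — the voiced alveolar stop.
At the second juncture, /s/ likewise becomes [t] adjacent to /ɖ/.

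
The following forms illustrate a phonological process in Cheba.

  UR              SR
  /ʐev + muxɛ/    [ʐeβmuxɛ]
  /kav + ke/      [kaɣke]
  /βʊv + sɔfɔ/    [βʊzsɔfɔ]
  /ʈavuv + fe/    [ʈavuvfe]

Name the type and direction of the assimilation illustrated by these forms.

Underlying /v/ is realised as [β] next to /m/; /m/ itself does not change.
The change labiodental → bilabial matches the place of the following /m/, identifying this as place assimilation.
Manner and voice are unchanged, so the assimilation is partial, not total.
Checking the remaining alternations: /v/ → [ɣ] before /k/ (labiodental → velar, matching velar); /v/ → [z] before /s/ (labiodental → alveolar, matching alveolar) — only place changes, and always toward the following segment.
No alternation appears in [ʈavuvfe]: there the adjacent consonants already agree in place (/v/ and /f/ are both labiodental), so this form is consistent with the same rule.
Since the segment that changes precedes the conditioning segment, the assimilation is regressive.

regressive place assimilation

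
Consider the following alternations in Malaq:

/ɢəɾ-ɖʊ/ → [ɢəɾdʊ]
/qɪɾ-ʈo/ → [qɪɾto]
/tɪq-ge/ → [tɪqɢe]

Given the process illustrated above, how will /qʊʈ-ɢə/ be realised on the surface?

[qʊʈɖə]

The data show progressive place assimilation: /ɖ/ → [d] after /ɾ/; /ʈ/ → [t] after /ɾ/; /g/ → [ɢ] after /q/. In each pair only place changes, matching the preceding consonant, while manner and voice stay constant.
The rule targets /ɢ/ (voiced uvular stop), which sits after the trigger /ʈ/ (retroflex).
A voiced retroflex stop is [ɖ], so the surface segment is [ɖ].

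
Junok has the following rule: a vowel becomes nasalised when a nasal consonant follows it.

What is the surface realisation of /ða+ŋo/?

/a/ sits next to the nasal /ŋ/ and is therefore nasalised to [ã].

[ðãŋo]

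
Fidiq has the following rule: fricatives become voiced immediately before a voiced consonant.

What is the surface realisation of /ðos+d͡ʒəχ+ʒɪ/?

/s/ is a voiceless alveolar fricative. The following trigger /d͡ʒ/ is voiced, so /s/ must become voiced as well.
Changing only its voicing to voiced gives [z] — the voiced alveolar fricative.
The same rule applies at the second boundary: /χ/ → [ʁ] next to /ʒ/.

[ðozd͡ʒəʁʒɪ]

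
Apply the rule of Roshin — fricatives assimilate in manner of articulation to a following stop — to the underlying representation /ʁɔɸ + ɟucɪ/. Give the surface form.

The rule targets /ɸ/ (voiceless bilabial fricative), which sits before the trigger /ɟ/ (stop).
A voiceless bilabial stop is [p], so the surface segment is [p].

[ʁɔpɟucɪ]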